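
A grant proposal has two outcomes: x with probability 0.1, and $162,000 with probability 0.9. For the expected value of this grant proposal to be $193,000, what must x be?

x = $472,000

0.1·x + 0.9·162000 = 193000
0.1·x = 193000 − 145800 = 47200
x = 47200 / 0.1 = 472000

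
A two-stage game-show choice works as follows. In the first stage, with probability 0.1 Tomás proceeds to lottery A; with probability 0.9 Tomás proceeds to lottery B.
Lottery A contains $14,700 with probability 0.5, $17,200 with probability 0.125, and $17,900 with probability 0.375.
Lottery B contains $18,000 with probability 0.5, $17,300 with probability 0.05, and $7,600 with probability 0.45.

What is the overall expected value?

EV(A) = 0.5 × 14700 + 0.125 × 17200 + 0.375 × 17900 = 7350 + 2150 + 6712.5 = 16212.5
EV(B) = 0.5 × 18000 + 0.05 × 17300 + 0.45 × 7600 = 9000 + 865 + 3420 = 13285
Overall = 0.1 × 16212.5 + 0.9 × 13285 = 1621.25 + 11956.5 = 13577.75

$13,577.75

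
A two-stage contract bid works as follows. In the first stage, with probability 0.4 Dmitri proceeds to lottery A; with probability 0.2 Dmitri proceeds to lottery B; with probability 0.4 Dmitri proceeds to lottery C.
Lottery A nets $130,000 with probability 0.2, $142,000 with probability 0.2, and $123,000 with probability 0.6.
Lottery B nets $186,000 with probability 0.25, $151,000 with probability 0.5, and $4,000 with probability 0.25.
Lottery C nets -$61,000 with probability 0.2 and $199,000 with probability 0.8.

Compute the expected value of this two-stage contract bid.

EV(A) = 0.2 × 130000 + 0.2 × 142000 + 0.6 × 123000 = 26000 + 28400 + 73800 = 128200
EV(B) = 0.25 × 186000 + 0.5 × 151000 + 0.25 × 4000 = 46500 + 75500 + 1000 = 123000
EV(C) = 0.2 × (-61000) + 0.8 × 199000 = -12200 + 159200 = 147000
Overall = 0.4 × 128200 + 0.2 × 123000 + 0.4 × 147000 = 51280 + 24600 + 58800 = 134680

$134,680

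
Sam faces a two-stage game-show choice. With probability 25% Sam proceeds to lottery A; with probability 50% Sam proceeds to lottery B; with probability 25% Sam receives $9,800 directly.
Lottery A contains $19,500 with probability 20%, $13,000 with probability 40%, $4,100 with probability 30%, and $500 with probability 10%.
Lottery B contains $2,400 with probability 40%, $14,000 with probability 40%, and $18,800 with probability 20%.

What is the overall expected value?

EV(A) = 0.2 × 19500 + 0.4 × 13000 + 0.3 × 4100 + 0.1 × 500 = 3900 + 5200 + 1230 + 50 = 10380
EV(B) = 0.4 × 2400 + 0.4 × 14000 + 0.2 × 18800 = 960 + 5600 + 3760 = 10320
Branch C: 9800 (certain)
Overall = 0.25 × 10380 + 0.5 × 10320 + 0.25 × 9800 = 2595 + 5160 + 2450 = 10205

$10,205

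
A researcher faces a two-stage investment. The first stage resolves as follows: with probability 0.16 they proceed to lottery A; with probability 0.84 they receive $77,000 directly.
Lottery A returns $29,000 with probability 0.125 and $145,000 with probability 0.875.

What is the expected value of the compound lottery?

$85,560

EV(A) = 0.125 × 29000 + 0.875 × 145000 = 3625 + 126875 = 130500
Branch B: 77000 (certain)
Overall = 0.16 × 130500 + 0.84 × 77000 = 20880 + 64680 = 85560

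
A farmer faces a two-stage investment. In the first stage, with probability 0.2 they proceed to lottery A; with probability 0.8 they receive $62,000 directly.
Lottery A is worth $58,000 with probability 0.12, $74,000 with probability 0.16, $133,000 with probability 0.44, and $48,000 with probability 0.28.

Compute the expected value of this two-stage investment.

EV(A) = 0.12 × 58000 + 0.16 × 74000 + 0.44 × 133000 + 0.28 × 48000 = 6960 + 11840 + 58520 + 13440 = 90760
Branch B: 62000 (certain)
Overall = 0.2 × 90760 + 0.8 × 62000 = 18152 + 49600 = 67752

$67,752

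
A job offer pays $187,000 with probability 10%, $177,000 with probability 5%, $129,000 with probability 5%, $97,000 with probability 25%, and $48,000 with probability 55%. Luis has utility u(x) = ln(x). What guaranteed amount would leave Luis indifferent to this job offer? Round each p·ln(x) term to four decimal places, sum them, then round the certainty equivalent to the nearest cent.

$73,533.77

E[u] = 0.1·ln(187000) + 0.05·ln(177000) + 0.05·ln(129000) + 0.25·ln(97000) + 0.55·ln(48000) = 1.2139 + 0.6042 + 0.5884 + 2.8706 + 5.9284 = 11.2055
CE = e^11.2055 ≈ 73533.77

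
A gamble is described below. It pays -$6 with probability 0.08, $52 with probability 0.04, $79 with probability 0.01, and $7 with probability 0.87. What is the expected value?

EV = 0.08 × (-6) + 0.04 × 52 + 0.01 × 79 + 0.87 × 7 = -0.48 + 2.08 + 0.79 + 6.09 = 8.48

$8.48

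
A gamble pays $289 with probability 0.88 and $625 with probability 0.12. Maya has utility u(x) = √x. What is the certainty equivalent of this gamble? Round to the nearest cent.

$322.56

E[u] = 0.88·√289 + 0.12·√625 = 0.88·17 + 0.12·25 = 17.96
CE = (17.96)² = 322.5616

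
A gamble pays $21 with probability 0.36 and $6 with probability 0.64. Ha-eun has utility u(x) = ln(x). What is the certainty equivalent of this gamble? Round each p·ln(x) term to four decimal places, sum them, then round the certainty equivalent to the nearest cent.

E[u] = 0.36·ln(21) + 0.64·ln(6) = 1.0960 + 1.1467 = 2.2427
CE = e^2.2427 ≈ 9.42

$9.42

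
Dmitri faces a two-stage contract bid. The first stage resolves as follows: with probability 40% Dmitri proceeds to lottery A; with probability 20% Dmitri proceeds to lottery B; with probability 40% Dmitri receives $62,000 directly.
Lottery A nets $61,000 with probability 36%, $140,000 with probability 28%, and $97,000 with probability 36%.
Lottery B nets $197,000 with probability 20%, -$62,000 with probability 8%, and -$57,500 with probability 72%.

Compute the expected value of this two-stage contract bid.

EV(A) = 0.36 × 61000 + 0.28 × 140000 + 0.36 × 97000 = 21960 + 39200 + 34920 = 96080
EV(B) = 0.2 × 197000 + 0.08 × (-62000) + 0.72 × (-57500) = 39400 − 4960 − 41400 = -6960
Branch C: 62000 (certain)
Overall = 0.4 × 96080 + 0.2 × (-6960) + 0.4 × 62000 = 38432 − 1392 + 24800 = 61840

$61,840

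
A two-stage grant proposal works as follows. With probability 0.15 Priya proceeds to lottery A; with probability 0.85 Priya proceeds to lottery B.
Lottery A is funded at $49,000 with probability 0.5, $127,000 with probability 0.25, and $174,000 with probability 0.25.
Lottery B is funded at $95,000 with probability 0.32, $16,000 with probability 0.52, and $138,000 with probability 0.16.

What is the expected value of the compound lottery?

EV(A) = 0.5 × 49000 + 0.25 × 127000 + 0.25 × 174000 = 24500 + 31750 + 43500 = 99750
EV(B) = 0.32 × 95000 + 0.52 × 16000 + 0.16 × 138000 = 30400 + 8320 + 22080 = 60800
Overall = 0.15 × 99750 + 0.85 × 60800 = 14962.5 + 51680 = 66642.5

$66,642.50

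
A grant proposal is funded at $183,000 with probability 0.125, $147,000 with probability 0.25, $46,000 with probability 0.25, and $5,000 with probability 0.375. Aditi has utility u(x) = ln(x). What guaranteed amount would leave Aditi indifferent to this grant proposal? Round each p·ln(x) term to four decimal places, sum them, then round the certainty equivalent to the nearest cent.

E[u] = 0.125·ln(183000) + 0.25·ln(147000) + 0.25·ln(46000) + 0.375·ln(5000) = 1.5147 + 2.9745 + 2.6841 + 3.1939 = 10.3672
CE = e^10.3672 ≈ 31799.31

$31,799.31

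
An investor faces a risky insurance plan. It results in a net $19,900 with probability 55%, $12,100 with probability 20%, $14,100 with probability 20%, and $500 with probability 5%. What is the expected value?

EV = 0.55 × 19900 + 0.2 × 12100 + 0.2 × 14100 + 0.05 × 500 = 10945 + 2420 + 2820 + 25 = 16210

$16,210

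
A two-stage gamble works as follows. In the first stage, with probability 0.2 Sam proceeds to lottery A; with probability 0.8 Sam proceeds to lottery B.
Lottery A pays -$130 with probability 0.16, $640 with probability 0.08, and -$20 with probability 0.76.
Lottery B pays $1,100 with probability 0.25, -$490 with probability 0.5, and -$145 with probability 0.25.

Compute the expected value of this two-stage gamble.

-$1.96

EV(A) = 0.16 × (-130) + 0.08 × 640 + 0.76 × (-20) = -20.8 + 51.2 − 15.2 = 15.2
EV(B) = 0.25 × 1100 + 0.5 × (-490) + 0.25 × (-145) = 275 − 245 − 36.25 = -6.25
Overall = 0.2 × 15.2 + 0.8 × (-6.25) = 3.04 − 5 = -1.96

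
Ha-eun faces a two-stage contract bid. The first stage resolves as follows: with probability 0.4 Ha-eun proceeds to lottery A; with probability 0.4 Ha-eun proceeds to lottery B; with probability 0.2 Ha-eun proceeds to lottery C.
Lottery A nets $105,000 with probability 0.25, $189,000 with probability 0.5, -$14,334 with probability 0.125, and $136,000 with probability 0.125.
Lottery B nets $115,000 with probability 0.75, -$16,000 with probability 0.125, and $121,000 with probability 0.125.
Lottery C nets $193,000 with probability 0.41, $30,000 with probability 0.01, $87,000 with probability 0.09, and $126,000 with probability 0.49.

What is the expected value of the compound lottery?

EV(A) = 0.25 × 105000 + 0.5 × 189000 + 0.125 × (-14334) + 0.125 × 136000 = 26250 + 94500 − 1791.75 + 17000 = 135958.25
EV(B) = 0.75 × 115000 + 0.125 × (-16000) + 0.125 × 121000 = 86250 − 2000 + 15125 = 99375
EV(C) = 0.41 × 193000 + 0.01 × 30000 + 0.09 × 87000 + 0.49 × 126000 = 79130 + 300 + 7830 + 61740 = 149000
Overall = 0.4 × 135958.25 + 0.4 × 99375 + 0.2 × 149000 = 54383.3 + 39750 + 29800 = 123933.3

$123,933.30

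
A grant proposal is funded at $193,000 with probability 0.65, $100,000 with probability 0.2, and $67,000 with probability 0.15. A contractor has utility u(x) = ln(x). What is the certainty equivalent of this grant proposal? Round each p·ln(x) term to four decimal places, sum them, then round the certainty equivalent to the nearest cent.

E[u] = 0.65·ln(193000) + 0.2·ln(100000) + 0.15·ln(67000) = 7.9108 + 2.3026 + 1.6669 = 11.8803
CE = e^11.8803 ≈ 144393.86

$144,393.86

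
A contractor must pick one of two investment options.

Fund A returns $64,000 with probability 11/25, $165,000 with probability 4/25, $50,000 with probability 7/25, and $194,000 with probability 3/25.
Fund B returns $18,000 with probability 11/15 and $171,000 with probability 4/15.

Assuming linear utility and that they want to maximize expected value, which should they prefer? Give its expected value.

Fund A ($91,840)

Fund A = 11/25 × 64000 + 4/25 × 165000 + 7/25 × 50000 + 3/25 × 194000 = 28160 + 26400 + 14000 + 23280 = 91840
Fund B = 11/15 × 18000 + 4/15 × 171000 = 13200 + 45600 = 58800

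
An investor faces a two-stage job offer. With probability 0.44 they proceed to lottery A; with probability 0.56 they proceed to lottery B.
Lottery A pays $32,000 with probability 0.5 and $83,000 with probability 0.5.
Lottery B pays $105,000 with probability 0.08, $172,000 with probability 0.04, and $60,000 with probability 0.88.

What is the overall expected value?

$63,424.80

EV(A) = 0.5 × 32000 + 0.5 × 83000 = 16000 + 41500 = 57500
EV(B) = 0.08 × 105000 + 0.04 × 172000 + 0.88 × 60000 = 8400 + 6880 + 52800 = 68080
Overall = 0.44 × 57500 + 0.56 × 68080 = 25300 + 38124.8 = 63424.8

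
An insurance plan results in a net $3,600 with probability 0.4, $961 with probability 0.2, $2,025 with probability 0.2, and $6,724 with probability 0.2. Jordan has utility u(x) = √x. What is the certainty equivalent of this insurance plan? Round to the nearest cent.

$3,091.36

E[u] = 0.4·√3600 + 0.2·√961 + 0.2·√2025 + 0.2·√6724 = 0.4·60 + 0.2·31 + 0.2·45 + 0.2·82 = 55.6
CE = (55.6)² = 3091.36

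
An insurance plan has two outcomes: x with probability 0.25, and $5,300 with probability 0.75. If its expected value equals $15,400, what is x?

x = $45,700

0.25·x + 0.75·5300 = 15400
0.25·x = 15400 − 3975 = 11425
x = 11425 / 0.25 = 45700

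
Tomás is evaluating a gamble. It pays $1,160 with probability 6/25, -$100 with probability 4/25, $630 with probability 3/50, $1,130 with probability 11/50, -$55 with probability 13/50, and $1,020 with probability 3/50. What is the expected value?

EV = 6/25 × 1160 + 4/25 × (-100) + 3/50 × 630 + 11/50 × 1130 + 13/50 × (-55) + 3/50 × 1020 = 278.4 − 16 + 37.8 + 248.6 − 14.3 + 61.2 = 595.7

$595.70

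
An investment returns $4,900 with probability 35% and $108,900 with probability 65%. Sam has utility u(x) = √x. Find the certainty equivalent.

E[u] = 0.35·√4900 + 0.65·√108900 = 0.35·70 + 0.65·330 = 239
CE = (239)² = 57121

$57,121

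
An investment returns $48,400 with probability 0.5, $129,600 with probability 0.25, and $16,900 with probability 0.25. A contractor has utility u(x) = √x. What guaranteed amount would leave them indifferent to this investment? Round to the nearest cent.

E[u] = 0.5·√48400 + 0.25·√129600 + 0.25·√16900 = 0.5·220 + 0.25·360 + 0.25·130 = 232.5
CE = (232.5)² = 54056.25

$54,056.25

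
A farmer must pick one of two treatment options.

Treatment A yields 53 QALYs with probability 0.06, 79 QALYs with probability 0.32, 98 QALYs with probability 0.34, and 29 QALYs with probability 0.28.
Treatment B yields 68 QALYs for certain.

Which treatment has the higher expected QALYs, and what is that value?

Treatment A = 0.06 × 53 + 0.32 × 79 + 0.34 × 98 + 0.28 × 29 = 3.18 + 25.28 + 33.32 + 8.12 = 69.9
Treatment B: 68 (certain)

Treatment A (69.9 QALYs)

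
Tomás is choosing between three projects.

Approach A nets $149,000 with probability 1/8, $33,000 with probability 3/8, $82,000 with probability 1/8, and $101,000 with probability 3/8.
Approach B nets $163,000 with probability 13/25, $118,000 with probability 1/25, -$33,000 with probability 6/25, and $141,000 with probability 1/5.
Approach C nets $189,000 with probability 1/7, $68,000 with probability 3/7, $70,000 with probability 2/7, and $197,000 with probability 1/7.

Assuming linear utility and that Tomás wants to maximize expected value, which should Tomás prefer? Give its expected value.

Approach B ($109,760)

Approach A = 1/8 × 149000 + 3/8 × 33000 + 1/8 × 82000 + 3/8 × 101000 = 18625 + 12375 + 10250 + 37875 = 79125
Approach B = 13/25 × 163000 + 1/25 × 118000 + 6/25 × (-33000) + 1/5 × 141000 = 84760 + 4720 − 7920 + 28200 = 109760
Approach C = 1/7 × 189000 + 3/7 × 68000 + 2/7 × 70000 + 1/7 × 197000 = 27000 + 29142.8571 + 20000 + 28142.8571 = 104285.7143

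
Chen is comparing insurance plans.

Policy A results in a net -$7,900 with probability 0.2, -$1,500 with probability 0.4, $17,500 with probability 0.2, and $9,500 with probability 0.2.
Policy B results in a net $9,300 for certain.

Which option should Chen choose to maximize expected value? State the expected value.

Policy B ($9,300)

Policy A = 0.2 × (-7900) + 0.4 × (-1500) + 0.2 × 17500 + 0.2 × 9500 = -1580 − 600 + 3500 + 1900 = 3220
Policy B: 9300 (certain)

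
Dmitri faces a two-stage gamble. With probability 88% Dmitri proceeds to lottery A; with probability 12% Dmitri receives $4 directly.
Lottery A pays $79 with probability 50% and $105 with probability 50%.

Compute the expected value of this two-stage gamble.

$81.44

EV(A) = 0.5 × 79 + 0.5 × 105 = 39.5 + 52.5 = 92
Branch B: 4 (certain)
Overall = 0.88 × 92 + 0.12 × 4 = 80.96 + 0.48 = 81.44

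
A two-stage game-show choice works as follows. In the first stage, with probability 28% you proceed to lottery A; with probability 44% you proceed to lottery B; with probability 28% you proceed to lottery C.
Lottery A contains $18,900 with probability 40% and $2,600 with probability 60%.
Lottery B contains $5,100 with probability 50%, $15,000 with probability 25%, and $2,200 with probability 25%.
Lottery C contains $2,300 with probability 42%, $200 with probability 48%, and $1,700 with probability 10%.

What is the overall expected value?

EV(A) = 0.4 × 18900 + 0.6 × 2600 = 7560 + 1560 = 9120
EV(B) = 0.5 × 5100 + 0.25 × 15000 + 0.25 × 2200 = 2550 + 3750 + 550 = 6850
EV(C) = 0.42 × 2300 + 0.48 × 200 + 0.1 × 1700 = 966 + 96 + 170 = 1232
Overall = 0.28 × 9120 + 0.44 × 6850 + 0.28 × 1232 = 2553.6 + 3014 + 344.96 = 5912.56

$5,912.56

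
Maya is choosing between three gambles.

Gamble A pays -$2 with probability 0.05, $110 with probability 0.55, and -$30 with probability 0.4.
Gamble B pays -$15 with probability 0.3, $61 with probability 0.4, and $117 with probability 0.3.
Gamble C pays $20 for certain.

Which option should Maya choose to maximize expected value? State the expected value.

Gamble B ($55)

Gamble A = 0.05 × (-2) + 0.55 × 110 + 0.4 × (-30) = -0.1 + 60.5 − 12 = 48.4
Gamble B = 0.3 × (-15) + 0.4 × 61 + 0.3 × 117 = -4.5 + 24.4 + 35.1 = 55
Gamble C: 20 (certain)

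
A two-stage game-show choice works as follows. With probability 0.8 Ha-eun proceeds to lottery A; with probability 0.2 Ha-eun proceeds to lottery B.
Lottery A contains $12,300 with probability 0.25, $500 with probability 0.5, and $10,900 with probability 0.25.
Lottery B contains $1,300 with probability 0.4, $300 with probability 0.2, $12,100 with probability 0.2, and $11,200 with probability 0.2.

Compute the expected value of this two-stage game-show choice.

EV(A) = 0.25 × 12300 + 0.5 × 500 + 0.25 × 10900 = 3075 + 250 + 2725 = 6050
EV(B) = 0.4 × 1300 + 0.2 × 300 + 0.2 × 12100 + 0.2 × 11200 = 520 + 60 + 2420 + 2240 = 5240
Overall = 0.8 × 6050 + 0.2 × 5240 = 4840 + 1048 = 5888

$5,888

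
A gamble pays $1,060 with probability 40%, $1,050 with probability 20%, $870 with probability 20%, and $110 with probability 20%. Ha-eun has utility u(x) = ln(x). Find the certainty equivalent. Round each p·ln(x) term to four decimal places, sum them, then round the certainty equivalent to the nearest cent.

E[u] = 0.4·ln(1060) + 0.2·ln(1050) + 0.2·ln(870) + 0.2·ln(110) = 2.7864 + 1.3913 + 1.3537 + 0.9401 = 6.4715
CE = e^6.4715 ≈ 646.45

$646.45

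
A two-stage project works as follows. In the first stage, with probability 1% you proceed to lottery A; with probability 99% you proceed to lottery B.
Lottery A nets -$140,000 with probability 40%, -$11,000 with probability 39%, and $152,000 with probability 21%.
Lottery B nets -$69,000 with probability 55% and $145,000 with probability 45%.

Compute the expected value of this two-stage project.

$26,743.30

EV(A) = 0.4 × (-140000) + 0.39 × (-11000) + 0.21 × 152000 = -56000 − 4290 + 31920 = -28370
EV(B) = 0.55 × (-69000) + 0.45 × 145000 = -37950 + 65250 = 27300
Overall = 0.01 × (-28370) + 0.99 × 27300 = -283.7 + 27027 = 26743.3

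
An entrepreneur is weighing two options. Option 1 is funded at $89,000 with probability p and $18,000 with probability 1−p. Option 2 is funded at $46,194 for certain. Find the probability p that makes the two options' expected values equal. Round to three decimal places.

p·89000 + (1−p)·18000 = 46194
71000p + 18000 = 46194
p = (46194 − 18000) / 71000

p = 0.397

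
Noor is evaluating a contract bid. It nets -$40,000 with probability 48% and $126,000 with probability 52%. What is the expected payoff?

$46,320

EV = 0.48 × (-40000) + 0.52 × 126000 = -19200 + 65520 = 46320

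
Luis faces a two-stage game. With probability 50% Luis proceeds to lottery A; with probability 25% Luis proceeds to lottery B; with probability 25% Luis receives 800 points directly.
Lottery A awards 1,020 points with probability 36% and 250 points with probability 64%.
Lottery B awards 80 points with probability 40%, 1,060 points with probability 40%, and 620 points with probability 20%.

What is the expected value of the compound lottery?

608.6 points

EV(A) = 0.36 × 1020 + 0.64 × 250 = 367.2 + 160 = 527.2
EV(B) = 0.4 × 80 + 0.4 × 1060 + 0.2 × 620 = 32 + 424 + 124 = 580
Branch C: 800 (certain)
Overall = 0.5 × 527.2 + 0.25 × 580 + 0.25 × 800 = 263.6 + 145 + 200 = 608.6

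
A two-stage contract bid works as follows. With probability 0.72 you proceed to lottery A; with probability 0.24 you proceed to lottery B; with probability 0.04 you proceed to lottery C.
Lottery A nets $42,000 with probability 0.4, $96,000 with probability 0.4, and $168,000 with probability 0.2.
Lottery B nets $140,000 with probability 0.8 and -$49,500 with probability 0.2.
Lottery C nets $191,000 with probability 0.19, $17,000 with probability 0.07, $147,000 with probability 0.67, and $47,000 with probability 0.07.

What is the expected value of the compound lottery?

$94,010.40

EV(A) = 0.4 × 42000 + 0.4 × 96000 + 0.2 × 168000 = 16800 + 38400 + 33600 = 88800
EV(B) = 0.8 × 140000 + 0.2 × (-49500) = 112000 − 9900 = 102100
EV(C) = 0.19 × 191000 + 0.07 × 17000 + 0.67 × 147000 + 0.07 × 47000 = 36290 + 1190 + 98490 + 3290 = 139260
Overall = 0.72 × 88800 + 0.24 × 102100 + 0.04 × 139260 = 63936 + 24504 + 5570.4 = 94010.4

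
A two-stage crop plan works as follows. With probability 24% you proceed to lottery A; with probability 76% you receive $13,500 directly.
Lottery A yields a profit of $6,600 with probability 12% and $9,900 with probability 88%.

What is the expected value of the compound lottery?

$12,540.96

EV(A) = 0.12 × 6600 + 0.88 × 9900 = 792 + 8712 = 9504
Branch B: 13500 (certain)
Overall = 0.24 × 9504 + 0.76 × 13500 = 2280.96 + 10260 = 12540.96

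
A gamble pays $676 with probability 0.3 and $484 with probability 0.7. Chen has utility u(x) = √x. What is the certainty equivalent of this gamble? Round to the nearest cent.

E[u] = 0.3·√676 + 0.7·√484 = 0.3·26 + 0.7·22 = 23.2
CE = (23.2)² = 538.24

$538.24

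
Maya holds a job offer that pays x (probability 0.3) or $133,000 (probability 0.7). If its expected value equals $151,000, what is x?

x = $193,000

0.3·x + 0.7·133000 = 151000
0.3·x = 151000 − 93100 = 57900
x = 57900 / 0.3 = 193000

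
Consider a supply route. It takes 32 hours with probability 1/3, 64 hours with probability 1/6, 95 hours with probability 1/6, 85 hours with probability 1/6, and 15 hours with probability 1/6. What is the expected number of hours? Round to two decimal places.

53.83 hours

EV = 1/3 × 32 + 1/6 × 64 + 1/6 × 95 + 1/6 × 85 + 1/6 × 15 = 10.6667 + 10.6667 + 15.8333 + 14.1667 + 2.5 = 53.8333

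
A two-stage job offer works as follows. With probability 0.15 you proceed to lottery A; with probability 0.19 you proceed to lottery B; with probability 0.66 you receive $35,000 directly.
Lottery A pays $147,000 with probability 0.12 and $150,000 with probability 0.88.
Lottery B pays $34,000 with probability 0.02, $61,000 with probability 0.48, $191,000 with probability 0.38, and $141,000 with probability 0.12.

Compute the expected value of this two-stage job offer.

$68,243.40

EV(A) = 0.12 × 147000 + 0.88 × 150000 = 17640 + 132000 = 149640
EV(B) = 0.02 × 34000 + 0.48 × 61000 + 0.38 × 191000 + 0.12 × 141000 = 680 + 29280 + 72580 + 16920 = 119460
Branch C: 35000 (certain)
Overall = 0.15 × 149640 + 0.19 × 119460 + 0.66 × 35000 = 22446 + 22697.4 + 23100 = 68243.4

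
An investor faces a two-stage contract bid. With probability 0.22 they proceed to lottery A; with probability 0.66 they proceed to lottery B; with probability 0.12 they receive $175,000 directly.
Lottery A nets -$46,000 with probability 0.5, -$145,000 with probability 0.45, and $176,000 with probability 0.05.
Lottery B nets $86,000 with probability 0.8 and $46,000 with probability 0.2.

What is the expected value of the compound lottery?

$55,001

EV(A) = 0.5 × (-46000) + 0.45 × (-145000) + 0.05 × 176000 = -23000 − 65250 + 8800 = -79450
EV(B) = 0.8 × 86000 + 0.2 × 46000 = 68800 + 9200 = 78000
Branch C: 175000 (certain)
Overall = 0.22 × (-79450) + 0.66 × 78000 + 0.12 × 175000 = -17479 + 51480 + 21000 = 55001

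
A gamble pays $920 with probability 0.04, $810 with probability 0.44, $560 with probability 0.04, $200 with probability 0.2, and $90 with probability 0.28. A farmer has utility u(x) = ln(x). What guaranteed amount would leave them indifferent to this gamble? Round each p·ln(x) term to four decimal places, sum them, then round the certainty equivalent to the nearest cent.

$327.80

E[u] = 0.04·ln(920) + 0.44·ln(810) + 0.04·ln(560) + 0.2·ln(200) + 0.28·ln(90) = 0.2730 + 2.9467 + 0.2531 + 1.0597 + 1.2599 = 5.7924
CE = e^5.7924 ≈ 327.80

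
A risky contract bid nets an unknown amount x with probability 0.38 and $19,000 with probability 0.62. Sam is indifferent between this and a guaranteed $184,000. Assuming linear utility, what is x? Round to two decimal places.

x = $453,210.53

0.38·x + 0.62·19000 = 184000
0.38·x = 184000 − 11780 = 172220
x = 172220 / 0.38 = 453210.5263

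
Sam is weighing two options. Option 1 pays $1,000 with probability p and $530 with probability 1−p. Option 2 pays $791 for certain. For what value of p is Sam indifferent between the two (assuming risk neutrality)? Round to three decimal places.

p·1000 + (1−p)·530 = 791
470p + 530 = 791
p = (791 − 530) / 470

p = 0.555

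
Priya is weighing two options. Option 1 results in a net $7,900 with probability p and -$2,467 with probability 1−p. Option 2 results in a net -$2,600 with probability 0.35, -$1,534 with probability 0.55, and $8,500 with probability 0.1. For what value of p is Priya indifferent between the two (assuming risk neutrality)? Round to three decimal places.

EV(Option 2) = 0.35 × (-2600) + 0.55 × (-1534) + 0.1 × 8500 = -910 − 843.7 + 850 = -903.7
p·7900 + (1−p)·(-2467) = -903.7
10367p − 2467 = -903.7
p = (-903.7 + 2467) / 10367

p = 0.151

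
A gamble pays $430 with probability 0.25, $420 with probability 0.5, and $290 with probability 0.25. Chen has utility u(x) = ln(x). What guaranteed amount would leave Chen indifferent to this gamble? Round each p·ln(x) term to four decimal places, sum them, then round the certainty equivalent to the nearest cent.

$385.10

E[u] = 0.25·ln(430) + 0.5·ln(420) + 0.25·ln(290) = 1.5159 + 3.0201 + 1.4175 = 5.9535
CE = e^5.9535 ≈ 385.10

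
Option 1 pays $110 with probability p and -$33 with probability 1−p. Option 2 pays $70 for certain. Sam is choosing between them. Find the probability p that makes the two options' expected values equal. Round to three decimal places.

p = 0.720

p·110 + (1−p)·(-33) = 70
143p − 33 = 70
p = (70 + 33) / 143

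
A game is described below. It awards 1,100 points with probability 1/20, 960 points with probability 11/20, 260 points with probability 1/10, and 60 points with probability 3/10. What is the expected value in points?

EV = 1/20 × 1100 + 11/20 × 960 + 1/10 × 260 + 3/10 × 60 = 55 + 528 + 26 + 18 = 627

627 points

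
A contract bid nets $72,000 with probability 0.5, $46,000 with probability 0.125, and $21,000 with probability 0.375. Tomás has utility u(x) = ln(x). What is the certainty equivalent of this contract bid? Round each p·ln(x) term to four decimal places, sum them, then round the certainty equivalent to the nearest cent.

E[u] = 0.5·ln(72000) + 0.125·ln(46000) + 0.375·ln(21000) = 5.5922 + 1.3420 + 3.7321 = 10.6663
CE = e^10.6663 ≈ 42885.97

$42,885.97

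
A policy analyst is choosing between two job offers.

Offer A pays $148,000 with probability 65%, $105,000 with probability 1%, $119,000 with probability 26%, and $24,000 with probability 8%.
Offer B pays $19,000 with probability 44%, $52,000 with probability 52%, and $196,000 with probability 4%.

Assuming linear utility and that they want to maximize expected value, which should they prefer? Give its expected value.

Offer A ($130,110)

Offer A = 0.65 × 148000 + 0.01 × 105000 + 0.26 × 119000 + 0.08 × 24000 = 96200 + 1050 + 30940 + 1920 = 130110
Offer B = 0.44 × 19000 + 0.52 × 52000 + 0.04 × 196000 = 8360 + 27040 + 7840 = 43240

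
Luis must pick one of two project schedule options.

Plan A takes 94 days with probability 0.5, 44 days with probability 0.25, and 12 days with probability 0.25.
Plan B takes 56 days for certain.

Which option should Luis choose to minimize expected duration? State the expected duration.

Plan B (56 days)

Plan A = 0.5 × 94 + 0.25 × 44 + 0.25 × 12 = 47 + 11 + 3 = 61
Plan B: 56 (certain)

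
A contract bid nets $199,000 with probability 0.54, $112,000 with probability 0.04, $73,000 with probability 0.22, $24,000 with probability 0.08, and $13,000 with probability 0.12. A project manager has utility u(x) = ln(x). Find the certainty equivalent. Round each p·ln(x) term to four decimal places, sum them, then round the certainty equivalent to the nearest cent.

E[u] = 0.54·ln(199000) + 0.04·ln(112000) + 0.22·ln(73000) + 0.08·ln(24000) + 0.12·ln(13000) = 6.5886 + 0.4651 + 2.4636 + 0.8069 + 1.1367 = 11.4609
CE = e^11.4609 ≈ 94930.47

$94,930.47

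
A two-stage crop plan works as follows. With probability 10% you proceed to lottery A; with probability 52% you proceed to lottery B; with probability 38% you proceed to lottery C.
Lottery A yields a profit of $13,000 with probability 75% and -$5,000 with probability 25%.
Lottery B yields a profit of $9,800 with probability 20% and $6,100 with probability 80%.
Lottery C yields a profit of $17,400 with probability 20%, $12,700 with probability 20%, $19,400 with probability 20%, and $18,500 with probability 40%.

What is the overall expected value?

EV(A) = 0.75 × 13000 + 0.25 × (-5000) = 9750 − 1250 = 8500
EV(B) = 0.2 × 9800 + 0.8 × 6100 = 1960 + 4880 = 6840
EV(C) = 0.2 × 17400 + 0.2 × 12700 + 0.2 × 19400 + 0.4 × 18500 = 3480 + 2540 + 3880 + 7400 = 17300
Overall = 0.1 × 8500 + 0.52 × 6840 + 0.38 × 17300 = 850 + 3556.8 + 6574 = 10980.8

$10,980.80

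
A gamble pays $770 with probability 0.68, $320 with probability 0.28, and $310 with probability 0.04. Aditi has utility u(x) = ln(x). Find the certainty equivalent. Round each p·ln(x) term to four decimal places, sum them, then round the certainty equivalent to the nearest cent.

$580.62

E[u] = 0.68·ln(770) + 0.28·ln(320) + 0.04·ln(310) = 4.5195 + 1.6151 + 0.2295 = 6.3641
CE = e^6.3641 ≈ 580.62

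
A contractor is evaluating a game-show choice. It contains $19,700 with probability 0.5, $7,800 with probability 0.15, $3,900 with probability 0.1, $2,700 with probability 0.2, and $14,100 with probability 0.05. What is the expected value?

EV = 0.5 × 19700 + 0.15 × 7800 + 0.1 × 3900 + 0.2 × 2700 + 0.05 × 14100 = 9850 + 1170 + 390 + 540 + 705 = 12655

$12,655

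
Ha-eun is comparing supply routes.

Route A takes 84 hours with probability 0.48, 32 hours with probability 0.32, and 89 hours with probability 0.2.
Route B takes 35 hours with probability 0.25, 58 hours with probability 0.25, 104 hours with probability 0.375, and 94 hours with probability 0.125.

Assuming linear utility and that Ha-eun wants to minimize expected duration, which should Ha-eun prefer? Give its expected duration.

Route A (68.36 hours)

Route A = 0.48 × 84 + 0.32 × 32 + 0.2 × 89 = 40.32 + 10.24 + 17.8 = 68.36
Route B = 0.25 × 35 + 0.25 × 58 + 0.375 × 104 + 0.125 × 94 = 8.75 + 14.5 + 39 + 11.75 = 74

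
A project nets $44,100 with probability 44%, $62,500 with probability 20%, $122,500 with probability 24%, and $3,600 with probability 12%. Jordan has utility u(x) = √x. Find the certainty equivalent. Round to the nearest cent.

$54,568.96

E[u] = 0.44·√44100 + 0.2·√62500 + 0.24·√122500 + 0.12·√3600 = 0.44·210 + 0.2·250 + 0.24·350 + 0.12·60 = 233.6
CE = (233.6)² = 54568.96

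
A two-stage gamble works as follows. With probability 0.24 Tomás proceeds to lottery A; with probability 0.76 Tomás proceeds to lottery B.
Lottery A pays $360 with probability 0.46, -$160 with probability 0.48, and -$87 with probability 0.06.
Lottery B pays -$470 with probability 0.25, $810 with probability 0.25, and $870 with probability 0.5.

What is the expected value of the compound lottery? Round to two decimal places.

$415.26

EV(A) = 0.46 × 360 + 0.48 × (-160) + 0.06 × (-87) = 165.6 − 76.8 − 5.22 = 83.58
EV(B) = 0.25 × (-470) + 0.25 × 810 + 0.5 × 870 = -117.5 + 202.5 + 435 = 520
Overall = 0.24 × 83.58 + 0.76 × 520 = 20.0592 + 395.2 = 415.2592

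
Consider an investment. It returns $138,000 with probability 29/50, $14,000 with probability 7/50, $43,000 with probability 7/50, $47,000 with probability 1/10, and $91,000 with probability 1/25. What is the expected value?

EV = 29/50 × 138000 + 7/50 × 14000 + 7/50 × 43000 + 1/10 × 47000 + 1/25 × 91000 = 80040 + 1960 + 6020 + 4700 + 3640 = 96360

$96,360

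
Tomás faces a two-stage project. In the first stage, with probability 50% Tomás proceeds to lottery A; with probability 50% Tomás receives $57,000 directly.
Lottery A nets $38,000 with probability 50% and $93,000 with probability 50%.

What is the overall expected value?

EV(A) = 0.5 × 38000 + 0.5 × 93000 = 19000 + 46500 = 65500
Branch B: 57000 (certain)
Overall = 0.5 × 65500 + 0.5 × 57000 = 32750 + 28500 = 61250

$61,250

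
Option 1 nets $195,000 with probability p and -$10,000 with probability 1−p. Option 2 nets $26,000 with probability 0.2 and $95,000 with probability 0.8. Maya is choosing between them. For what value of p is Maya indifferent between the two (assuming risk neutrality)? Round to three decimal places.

p = 0.445

EV(Option 2) = 0.2 × 26000 + 0.8 × 95000 = 5200 + 76000 = 81200
p·195000 + (1−p)·(-10000) = 81200
205000p − 10000 = 81200
p = (81200 + 10000) / 205000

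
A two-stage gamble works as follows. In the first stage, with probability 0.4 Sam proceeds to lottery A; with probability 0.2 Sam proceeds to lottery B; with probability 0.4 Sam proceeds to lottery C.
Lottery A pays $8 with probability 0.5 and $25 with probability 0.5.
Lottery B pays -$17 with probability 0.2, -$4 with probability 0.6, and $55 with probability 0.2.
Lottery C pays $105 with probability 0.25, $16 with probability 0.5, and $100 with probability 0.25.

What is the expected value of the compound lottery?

EV(A) = 0.5 × 8 + 0.5 × 25 = 4 + 12.5 = 16.5
EV(B) = 0.2 × (-17) + 0.6 × (-4) + 0.2 × 55 = -3.4 − 2.4 + 11 = 5.2
EV(C) = 0.25 × 105 + 0.5 × 16 + 0.25 × 100 = 26.25 + 8 + 25 = 59.25
Overall = 0.4 × 16.5 + 0.2 × 5.2 + 0.4 × 59.25 = 6.6 + 1.04 + 23.7 = 31.34

$31.34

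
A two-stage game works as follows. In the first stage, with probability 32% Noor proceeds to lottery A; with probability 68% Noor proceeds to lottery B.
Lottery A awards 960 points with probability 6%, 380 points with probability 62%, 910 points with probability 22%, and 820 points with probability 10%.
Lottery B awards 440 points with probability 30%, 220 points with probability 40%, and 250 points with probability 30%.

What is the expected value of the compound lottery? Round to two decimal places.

EV(A) = 0.06 × 960 + 0.62 × 380 + 0.22 × 910 + 0.1 × 820 = 57.6 + 235.6 + 200.2 + 82 = 575.4
EV(B) = 0.3 × 440 + 0.4 × 220 + 0.3 × 250 = 132 + 88 + 75 = 295
Overall = 0.32 × 575.4 + 0.68 × 295 = 184.128 + 200.6 = 384.728

384.73 points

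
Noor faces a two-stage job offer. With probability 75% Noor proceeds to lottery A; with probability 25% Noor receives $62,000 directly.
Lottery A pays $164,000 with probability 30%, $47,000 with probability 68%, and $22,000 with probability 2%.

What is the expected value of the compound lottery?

EV(A) = 0.3 × 164000 + 0.68 × 47000 + 0.02 × 22000 = 49200 + 31960 + 440 = 81600
Branch B: 62000 (certain)
Overall = 0.75 × 81600 + 0.25 × 62000 = 61200 + 15500 = 76700

$76,700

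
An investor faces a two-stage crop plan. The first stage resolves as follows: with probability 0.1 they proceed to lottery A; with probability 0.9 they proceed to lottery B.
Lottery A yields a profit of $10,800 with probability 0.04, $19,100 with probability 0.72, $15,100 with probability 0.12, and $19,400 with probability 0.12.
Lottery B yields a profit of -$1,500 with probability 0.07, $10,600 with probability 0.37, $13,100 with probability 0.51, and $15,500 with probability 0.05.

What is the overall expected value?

$11,978.10

EV(A) = 0.04 × 10800 + 0.72 × 19100 + 0.12 × 15100 + 0.12 × 19400 = 432 + 13752 + 1812 + 2328 = 18324
EV(B) = 0.07 × (-1500) + 0.37 × 10600 + 0.51 × 13100 + 0.05 × 15500 = -105 + 3922 + 6681 + 775 = 11273
Overall = 0.1 × 18324 + 0.9 × 11273 = 1832.4 + 10145.7 = 11978.1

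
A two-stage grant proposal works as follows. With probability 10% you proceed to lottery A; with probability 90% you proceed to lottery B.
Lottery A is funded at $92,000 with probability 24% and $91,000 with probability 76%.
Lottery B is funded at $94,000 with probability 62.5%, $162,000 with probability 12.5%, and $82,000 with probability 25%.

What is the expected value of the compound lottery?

$98,674

EV(A) = 0.24 × 92000 + 0.76 × 91000 = 22080 + 69160 = 91240
EV(B) = 0.625 × 94000 + 0.125 × 162000 + 0.25 × 82000 = 58750 + 20250 + 20500 = 99500
Overall = 0.1 × 91240 + 0.9 × 99500 = 9124 + 89550 = 98674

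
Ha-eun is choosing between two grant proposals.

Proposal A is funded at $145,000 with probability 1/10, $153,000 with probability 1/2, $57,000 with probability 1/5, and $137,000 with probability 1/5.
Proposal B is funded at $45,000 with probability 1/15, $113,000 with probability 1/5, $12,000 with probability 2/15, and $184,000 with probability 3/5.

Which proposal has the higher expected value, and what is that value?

Proposal A = 1/10 × 145000 + 1/2 × 153000 + 1/5 × 57000 + 1/5 × 137000 = 14500 + 76500 + 11400 + 27400 = 129800
Proposal B = 1/15 × 45000 + 1/5 × 113000 + 2/15 × 12000 + 3/5 × 184000 = 3000 + 22600 + 1600 + 110400 = 137600

Proposal B ($137,600)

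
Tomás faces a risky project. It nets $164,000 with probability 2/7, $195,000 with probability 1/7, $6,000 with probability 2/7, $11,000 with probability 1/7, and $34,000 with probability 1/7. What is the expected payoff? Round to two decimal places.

EV = 2/7 × 164000 + 1/7 × 195000 + 2/7 × 6000 + 1/7 × 11000 + 1/7 × 34000 = 46857.1429 + 27857.1429 + 1714.2857 + 1571.4286 + 4857.1429 = 82857.1429

$82,857.14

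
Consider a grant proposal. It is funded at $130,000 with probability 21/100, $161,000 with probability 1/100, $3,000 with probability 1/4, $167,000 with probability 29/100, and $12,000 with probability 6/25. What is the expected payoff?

$80,970

EV = 21/100 × 130000 + 1/100 × 161000 + 1/4 × 3000 + 29/100 × 167000 + 6/25 × 12000 = 27300 + 1610 + 750 + 48430 + 2880 = 80970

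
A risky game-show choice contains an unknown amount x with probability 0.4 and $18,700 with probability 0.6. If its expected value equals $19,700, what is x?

x = $21,200

0.4·x + 0.6·18700 = 19700
0.4·x = 19700 − 11220 = 8480
x = 8480 / 0.4 = 21200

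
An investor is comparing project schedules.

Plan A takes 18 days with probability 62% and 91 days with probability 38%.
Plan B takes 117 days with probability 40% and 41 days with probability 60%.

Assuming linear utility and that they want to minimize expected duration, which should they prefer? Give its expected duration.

Plan A = 0.62 × 18 + 0.38 × 91 = 11.16 + 34.58 = 45.74
Plan B = 0.4 × 117 + 0.6 × 41 = 46.8 + 24.6 = 71.4

Plan A (45.74 days)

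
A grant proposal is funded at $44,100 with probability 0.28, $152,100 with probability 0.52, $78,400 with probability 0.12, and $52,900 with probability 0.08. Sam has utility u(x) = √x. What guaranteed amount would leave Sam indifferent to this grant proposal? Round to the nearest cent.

E[u] = 0.28·√44100 + 0.52·√152100 + 0.12·√78400 + 0.08·√52900 = 0.28·210 + 0.52·390 + 0.12·280 + 0.08·230 = 313.6
CE = (313.6)² = 98344.96

$98,344.96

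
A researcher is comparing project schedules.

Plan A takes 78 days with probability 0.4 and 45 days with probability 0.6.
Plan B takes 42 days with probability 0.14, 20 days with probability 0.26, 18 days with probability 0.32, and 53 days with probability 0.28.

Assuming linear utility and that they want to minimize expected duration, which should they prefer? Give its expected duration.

Plan A = 0.4 × 78 + 0.6 × 45 = 31.2 + 27 = 58.2
Plan B = 0.14 × 42 + 0.26 × 20 + 0.32 × 18 + 0.28 × 53 = 5.88 + 5.2 + 5.76 + 14.84 = 31.68

Plan B (31.68 days)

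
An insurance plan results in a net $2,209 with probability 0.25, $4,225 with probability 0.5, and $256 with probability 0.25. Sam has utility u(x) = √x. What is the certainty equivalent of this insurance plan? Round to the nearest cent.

$2,328.06

E[u] = 0.25·√2209 + 0.5·√4225 + 0.25·√256 = 0.25·47 + 0.5·65 + 0.25·16 = 48.25
CE = (48.25)² = 2328.0625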